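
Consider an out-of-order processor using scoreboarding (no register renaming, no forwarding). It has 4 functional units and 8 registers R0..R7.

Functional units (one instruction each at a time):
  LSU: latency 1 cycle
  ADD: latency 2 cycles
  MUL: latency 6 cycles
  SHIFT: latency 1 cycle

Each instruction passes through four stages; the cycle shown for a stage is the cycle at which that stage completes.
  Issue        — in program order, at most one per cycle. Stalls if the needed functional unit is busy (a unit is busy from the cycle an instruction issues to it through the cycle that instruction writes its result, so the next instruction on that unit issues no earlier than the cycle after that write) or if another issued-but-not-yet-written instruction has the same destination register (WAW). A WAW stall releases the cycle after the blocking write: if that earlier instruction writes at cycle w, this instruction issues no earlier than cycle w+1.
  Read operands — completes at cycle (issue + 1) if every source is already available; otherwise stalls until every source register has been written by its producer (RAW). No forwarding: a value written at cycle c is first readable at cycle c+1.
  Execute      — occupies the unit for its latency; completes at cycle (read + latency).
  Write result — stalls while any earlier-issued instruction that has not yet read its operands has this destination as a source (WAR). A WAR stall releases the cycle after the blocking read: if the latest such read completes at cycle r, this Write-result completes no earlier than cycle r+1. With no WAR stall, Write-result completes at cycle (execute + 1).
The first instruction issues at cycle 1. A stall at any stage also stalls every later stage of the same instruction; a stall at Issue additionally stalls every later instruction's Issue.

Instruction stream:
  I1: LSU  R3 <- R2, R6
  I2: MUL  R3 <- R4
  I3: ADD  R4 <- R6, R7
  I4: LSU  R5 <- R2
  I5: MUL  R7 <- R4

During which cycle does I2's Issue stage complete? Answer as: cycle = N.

t=1  I1 issues→LSU
t=2  I1 reads
t=3  I1 exec-done
t=4  I1 writes R3
t=5  I2 issues→MUL
t=6  I2 reads; I3 issues→ADD
t=7  I3 reads; I4 issues→LSU
t=8  I4 reads
t=9  I3 exec-done; I4 exec-done
t=10  I3 writes R4; I4 writes R5
t=12  I2 exec-done
t=13  I2 writes R3
t=14  I5 issues→MUL
t=15  I5 reads
t=21  I5 exec-done
t=22  I5 writes R7

cycle = 5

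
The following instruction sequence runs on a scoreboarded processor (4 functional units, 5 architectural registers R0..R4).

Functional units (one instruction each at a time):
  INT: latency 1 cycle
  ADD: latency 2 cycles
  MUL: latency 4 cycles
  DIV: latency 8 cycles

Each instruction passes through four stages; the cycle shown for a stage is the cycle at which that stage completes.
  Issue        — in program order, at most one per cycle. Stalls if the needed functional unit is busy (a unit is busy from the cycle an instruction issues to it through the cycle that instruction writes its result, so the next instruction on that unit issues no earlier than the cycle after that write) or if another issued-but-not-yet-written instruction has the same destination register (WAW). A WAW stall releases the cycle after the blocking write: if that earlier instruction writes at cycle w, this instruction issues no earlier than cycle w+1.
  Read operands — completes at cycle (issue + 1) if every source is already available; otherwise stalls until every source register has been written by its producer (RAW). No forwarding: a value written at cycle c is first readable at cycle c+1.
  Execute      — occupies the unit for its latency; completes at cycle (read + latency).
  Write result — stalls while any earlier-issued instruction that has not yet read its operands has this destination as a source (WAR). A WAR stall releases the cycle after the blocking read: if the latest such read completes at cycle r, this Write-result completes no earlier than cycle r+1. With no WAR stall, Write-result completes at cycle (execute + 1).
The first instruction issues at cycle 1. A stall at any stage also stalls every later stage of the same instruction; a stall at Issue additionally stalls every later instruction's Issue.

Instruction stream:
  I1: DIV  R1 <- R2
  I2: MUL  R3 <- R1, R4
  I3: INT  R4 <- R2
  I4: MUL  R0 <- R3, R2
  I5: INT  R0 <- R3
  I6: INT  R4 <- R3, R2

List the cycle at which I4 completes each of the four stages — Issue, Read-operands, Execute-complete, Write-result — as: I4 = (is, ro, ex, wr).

cycle 1: I1 issues→DIV
cycle 2: I1 reads; I2 issues→MUL
cycle 3: I3 issues→INT
cycle 4: I3 reads
cycle 5: I3 exec-done
cycle 10: I1 exec-done
cycle 11: I1 writes R1
cycle 12: I2 reads
cycle 13: I3 writes R4
cycle 16: I2 exec-done
cycle 17: I2 writes R3
cycle 18: I4 issues→MUL
cycle 19: I4 reads
cycle 23: I4 exec-done
cycle 24: I4 writes R0
cycle 25: I5 issues→INT
cycle 26: I5 reads
cycle 27: I5 exec-done
cycle 28: I5 writes R0
cycle 29: I6 issues→INT
cycle 30: I6 reads
cycle 31: I6 exec-done
cycle 32: I6 writes R4

I4 = (18, 19, 23, 24)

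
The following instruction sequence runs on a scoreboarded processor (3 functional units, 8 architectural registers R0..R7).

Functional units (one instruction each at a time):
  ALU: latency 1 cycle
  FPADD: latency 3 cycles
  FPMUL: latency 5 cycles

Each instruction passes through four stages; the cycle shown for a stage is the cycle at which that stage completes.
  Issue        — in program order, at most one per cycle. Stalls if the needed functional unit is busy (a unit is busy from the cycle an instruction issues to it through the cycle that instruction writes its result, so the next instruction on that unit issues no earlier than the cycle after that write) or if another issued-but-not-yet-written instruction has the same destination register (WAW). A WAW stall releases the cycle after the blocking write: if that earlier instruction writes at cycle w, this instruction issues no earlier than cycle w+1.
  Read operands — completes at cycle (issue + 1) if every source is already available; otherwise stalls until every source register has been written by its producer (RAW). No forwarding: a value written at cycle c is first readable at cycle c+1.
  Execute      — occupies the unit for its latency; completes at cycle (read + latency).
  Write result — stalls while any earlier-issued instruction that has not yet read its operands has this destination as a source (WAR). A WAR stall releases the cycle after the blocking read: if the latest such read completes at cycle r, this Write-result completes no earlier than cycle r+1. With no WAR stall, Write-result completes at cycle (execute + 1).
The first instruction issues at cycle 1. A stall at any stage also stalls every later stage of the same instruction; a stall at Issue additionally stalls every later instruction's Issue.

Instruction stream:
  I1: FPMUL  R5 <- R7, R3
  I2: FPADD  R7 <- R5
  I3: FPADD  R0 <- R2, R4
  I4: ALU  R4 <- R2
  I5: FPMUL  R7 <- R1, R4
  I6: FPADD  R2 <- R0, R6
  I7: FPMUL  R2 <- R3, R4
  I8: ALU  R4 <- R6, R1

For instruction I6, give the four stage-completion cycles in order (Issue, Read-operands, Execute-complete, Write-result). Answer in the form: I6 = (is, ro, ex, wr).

t=1  issue I1 (FPMUL)
t=2  I1 read-ops, issue I2 (FPADD)
t=7  I1 finished on FPMUL
t=8  I1→R5
t=9  I2 read-ops
t=12  I2 finished on FPADD
t=13  I2→R7
t=14  issue I3 (FPADD)
t=15  I3 read-ops, issue I4 (ALU)
t=16  I4 read-ops, issue I5 (FPMUL)
t=17  I4 finished on ALU
t=18  I3 finished on FPADD, I4→R4
t=19  I3→R0, I5 read-ops
t=20  issue I6 (FPADD)
t=21  I6 read-ops
t=24  I5 finished on FPMUL, I6 finished on FPADD
t=25  I5→R7, I6→R2
t=26  issue I7 (FPMUL)
t=27  I7 read-ops, issue I8 (ALU)
t=28  I8 read-ops
t=29  I8 finished on ALU
t=30  I8→R4
t=32  I7 finished on FPMUL
t=33  I7→R2

I6 = (20, 21, 24, 25)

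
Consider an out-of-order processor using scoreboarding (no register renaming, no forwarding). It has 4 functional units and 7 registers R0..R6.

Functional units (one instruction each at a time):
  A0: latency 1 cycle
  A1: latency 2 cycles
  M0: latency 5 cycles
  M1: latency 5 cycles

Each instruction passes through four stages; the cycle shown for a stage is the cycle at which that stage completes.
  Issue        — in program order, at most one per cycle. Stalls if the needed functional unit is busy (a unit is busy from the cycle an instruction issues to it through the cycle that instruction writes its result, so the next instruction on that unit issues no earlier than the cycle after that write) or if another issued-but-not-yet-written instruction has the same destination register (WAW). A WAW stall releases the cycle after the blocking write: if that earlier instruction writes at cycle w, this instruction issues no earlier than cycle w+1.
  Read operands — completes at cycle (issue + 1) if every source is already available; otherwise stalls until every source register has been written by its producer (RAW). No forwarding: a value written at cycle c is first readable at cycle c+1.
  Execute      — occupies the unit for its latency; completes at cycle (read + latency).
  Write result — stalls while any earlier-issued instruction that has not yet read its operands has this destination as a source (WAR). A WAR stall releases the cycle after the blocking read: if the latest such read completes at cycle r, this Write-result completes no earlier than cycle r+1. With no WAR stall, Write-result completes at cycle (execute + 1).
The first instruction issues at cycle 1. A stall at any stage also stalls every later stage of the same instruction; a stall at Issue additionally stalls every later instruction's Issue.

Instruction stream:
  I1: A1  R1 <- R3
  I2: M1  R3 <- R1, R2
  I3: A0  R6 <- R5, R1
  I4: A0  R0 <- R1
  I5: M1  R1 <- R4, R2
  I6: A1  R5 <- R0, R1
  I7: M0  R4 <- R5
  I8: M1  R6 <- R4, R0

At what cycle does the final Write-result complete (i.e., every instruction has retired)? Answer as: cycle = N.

cycle = 38

I1  is:1  ro:2  ex:4  wr:5
I2  is:2  ro:6  ex:11  wr:12  — RAW R1: wait I1 write@5
I3  is:3  ro:6  ex:7  wr:8  — RAW R1: wait I1 write@5
I4  is:9  ro:10  ex:11  wr:12  — struct: A0 busy until I3 writes@8
I5  is:13  ro:14  ex:19  wr:20  — struct: M1 busy until I2 writes@12
I6  is:14  ro:21  ex:23  wr:24  — RAW R1: wait I5 write@20
I7  is:15  ro:25  ex:30  wr:31  — RAW R5: wait I6 write@24
I8  is:21  ro:32  ex:37  wr:38  — struct: M1 busy until I5 writes@20, RAW R4: wait I7 write@31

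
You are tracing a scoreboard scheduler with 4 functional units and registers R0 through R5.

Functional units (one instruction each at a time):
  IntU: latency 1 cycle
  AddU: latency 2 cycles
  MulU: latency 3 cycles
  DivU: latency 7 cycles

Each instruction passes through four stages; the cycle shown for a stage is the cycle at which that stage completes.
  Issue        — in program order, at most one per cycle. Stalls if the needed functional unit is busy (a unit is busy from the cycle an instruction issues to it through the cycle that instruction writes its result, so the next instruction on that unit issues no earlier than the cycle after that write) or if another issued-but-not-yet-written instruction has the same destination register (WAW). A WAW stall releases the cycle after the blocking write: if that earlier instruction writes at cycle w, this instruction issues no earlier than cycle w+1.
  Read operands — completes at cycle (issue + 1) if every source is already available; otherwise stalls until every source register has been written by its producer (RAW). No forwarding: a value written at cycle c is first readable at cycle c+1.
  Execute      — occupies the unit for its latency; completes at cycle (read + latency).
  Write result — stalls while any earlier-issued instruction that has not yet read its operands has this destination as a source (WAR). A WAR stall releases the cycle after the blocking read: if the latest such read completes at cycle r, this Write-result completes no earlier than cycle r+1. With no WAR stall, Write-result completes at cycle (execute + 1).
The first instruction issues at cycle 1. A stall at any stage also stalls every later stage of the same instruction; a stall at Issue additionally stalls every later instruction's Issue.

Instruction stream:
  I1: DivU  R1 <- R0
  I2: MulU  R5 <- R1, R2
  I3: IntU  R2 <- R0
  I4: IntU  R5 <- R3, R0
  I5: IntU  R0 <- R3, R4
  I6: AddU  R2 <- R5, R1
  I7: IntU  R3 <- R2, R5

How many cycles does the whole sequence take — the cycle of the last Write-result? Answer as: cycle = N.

cycle 1: I1 dispatched to DivU
cycle 2: I1 operands ready, I2 dispatched to MulU
cycle 3: I3 dispatched to IntU
cycle 4: I3 operands ready
cycle 5: I3 complete
cycle 9: I1 complete
cycle 10: R1←I1
cycle 11: I2 operands ready
cycle 12: R2←I3
cycle 14: I2 complete
cycle 15: R5←I2
cycle 16: I4 dispatched to IntU
cycle 17: I4 operands ready
cycle 18: I4 complete
cycle 19: R5←I4
cycle 20: I5 dispatched to IntU
cycle 21: I5 operands ready, I6 dispatched to AddU
cycle 22: I5 complete, I6 operands ready
cycle 23: R0←I5
cycle 24: I6 complete, I7 dispatched to IntU
cycle 25: R2←I6
cycle 26: I7 operands ready
cycle 27: I7 complete
cycle 28: R3←I7

cycle = 28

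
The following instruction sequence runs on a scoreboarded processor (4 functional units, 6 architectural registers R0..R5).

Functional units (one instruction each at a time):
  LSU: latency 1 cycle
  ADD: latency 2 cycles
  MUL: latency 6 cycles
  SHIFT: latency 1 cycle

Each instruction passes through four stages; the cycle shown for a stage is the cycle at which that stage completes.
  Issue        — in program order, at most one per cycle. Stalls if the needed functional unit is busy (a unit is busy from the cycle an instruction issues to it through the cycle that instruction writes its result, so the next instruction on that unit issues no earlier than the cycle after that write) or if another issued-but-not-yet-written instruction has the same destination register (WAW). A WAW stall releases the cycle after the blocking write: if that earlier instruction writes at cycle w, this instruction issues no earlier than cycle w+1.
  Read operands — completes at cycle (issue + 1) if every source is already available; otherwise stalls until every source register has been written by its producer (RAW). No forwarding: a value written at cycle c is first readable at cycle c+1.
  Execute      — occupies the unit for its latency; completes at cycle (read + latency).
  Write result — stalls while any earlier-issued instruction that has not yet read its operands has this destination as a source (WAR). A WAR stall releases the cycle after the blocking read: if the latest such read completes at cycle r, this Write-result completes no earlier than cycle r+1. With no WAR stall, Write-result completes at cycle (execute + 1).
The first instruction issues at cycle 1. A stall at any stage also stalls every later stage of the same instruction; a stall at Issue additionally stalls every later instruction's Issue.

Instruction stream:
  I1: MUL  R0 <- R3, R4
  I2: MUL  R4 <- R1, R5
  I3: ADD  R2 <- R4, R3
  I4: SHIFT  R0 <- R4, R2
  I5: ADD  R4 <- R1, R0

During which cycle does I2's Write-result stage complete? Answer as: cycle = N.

cycle = 18

  I1 | 1 | 2 | 8 | 9
  I2 | 10 | 11 | 17 | 18   struct: MUL busy until I1 writes@9
  I3 | 11 | 19 | 21 | 22   RAW R4: wait I2 write@18
  I4 | 12 | 23 | 24 | 25   RAW R2: wait I3 write@22
  I5 | 23 | 26 | 28 | 29   struct: ADD busy until I3 writes@22 · RAW R0: wait I4 write@25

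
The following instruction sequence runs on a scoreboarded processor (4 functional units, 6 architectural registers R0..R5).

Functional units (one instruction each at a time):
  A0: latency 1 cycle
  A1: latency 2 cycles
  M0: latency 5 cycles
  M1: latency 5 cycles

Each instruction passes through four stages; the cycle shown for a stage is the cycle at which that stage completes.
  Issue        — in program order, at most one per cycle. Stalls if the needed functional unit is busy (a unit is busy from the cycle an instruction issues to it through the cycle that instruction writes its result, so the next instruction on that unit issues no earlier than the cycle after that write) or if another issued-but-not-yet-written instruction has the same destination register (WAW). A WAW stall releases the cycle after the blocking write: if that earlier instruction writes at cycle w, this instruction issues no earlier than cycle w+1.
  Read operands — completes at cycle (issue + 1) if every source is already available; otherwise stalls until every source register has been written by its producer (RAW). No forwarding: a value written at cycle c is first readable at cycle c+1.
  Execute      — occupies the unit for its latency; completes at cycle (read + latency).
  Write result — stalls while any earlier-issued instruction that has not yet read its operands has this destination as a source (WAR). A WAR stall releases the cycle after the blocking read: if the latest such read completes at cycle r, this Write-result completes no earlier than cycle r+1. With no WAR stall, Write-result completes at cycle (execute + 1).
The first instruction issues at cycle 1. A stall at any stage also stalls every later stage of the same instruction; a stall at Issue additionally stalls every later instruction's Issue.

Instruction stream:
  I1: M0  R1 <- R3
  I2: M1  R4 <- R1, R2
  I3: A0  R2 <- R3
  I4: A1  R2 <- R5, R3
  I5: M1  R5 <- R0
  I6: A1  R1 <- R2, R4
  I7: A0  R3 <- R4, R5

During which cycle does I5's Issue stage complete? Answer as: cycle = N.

t=1  I1 issues→M0
t=2  I1 reads | I2 issues→M1
t=3  I3 issues→A0
t=4  I3 reads
t=5  I3 exec-done
t=7  I1 exec-done
t=8  I1 writes R1
t=9  I2 reads
t=10  I3 writes R2
t=11  I4 issues→A1
t=12  I4 reads
t=14  I2 exec-done | I4 exec-done
t=15  I2 writes R4 | I4 writes R2
t=16  I5 issues→M1
t=17  I5 reads | I6 issues→A1
t=18  I6 reads | I7 issues→A0
t=20  I6 exec-done
t=21  I6 writes R1
t=22  I5 exec-done
t=23  I5 writes R5
t=24  I7 reads
t=25  I7 exec-done
t=26  I7 writes R3

cycle = 16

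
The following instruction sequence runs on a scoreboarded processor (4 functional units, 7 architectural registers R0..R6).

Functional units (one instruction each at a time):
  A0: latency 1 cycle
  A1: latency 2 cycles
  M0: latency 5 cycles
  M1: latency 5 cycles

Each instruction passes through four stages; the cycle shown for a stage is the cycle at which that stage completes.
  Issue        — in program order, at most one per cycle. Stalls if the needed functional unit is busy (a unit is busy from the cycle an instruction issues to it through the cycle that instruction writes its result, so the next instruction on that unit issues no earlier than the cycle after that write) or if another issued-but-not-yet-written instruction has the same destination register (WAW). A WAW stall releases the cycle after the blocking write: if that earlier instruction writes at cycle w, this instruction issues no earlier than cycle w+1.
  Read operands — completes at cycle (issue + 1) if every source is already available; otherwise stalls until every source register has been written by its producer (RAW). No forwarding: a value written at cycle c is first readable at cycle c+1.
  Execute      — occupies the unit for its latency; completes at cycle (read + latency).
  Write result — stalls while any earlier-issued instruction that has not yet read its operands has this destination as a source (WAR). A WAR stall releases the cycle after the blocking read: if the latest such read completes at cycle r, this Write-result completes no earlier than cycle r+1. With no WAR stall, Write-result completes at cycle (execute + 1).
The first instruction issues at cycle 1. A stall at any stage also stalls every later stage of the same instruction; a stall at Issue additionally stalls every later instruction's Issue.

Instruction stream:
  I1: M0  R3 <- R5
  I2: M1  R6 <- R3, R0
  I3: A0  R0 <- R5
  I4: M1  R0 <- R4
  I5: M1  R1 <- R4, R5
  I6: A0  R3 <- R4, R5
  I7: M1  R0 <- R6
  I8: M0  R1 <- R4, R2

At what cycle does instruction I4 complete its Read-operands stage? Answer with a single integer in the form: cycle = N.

[1] I1→M0
[2] I1 RO; I2→M1
[3] I3→A0
[4] I3 RO
[5] I3 EX
[7] I1 EX
[8] I1 WR R3
[9] I2 RO
[10] I3 WR R0
[14] I2 EX
[15] I2 WR R6
[16] I4→M1
[17] I4 RO
[22] I4 EX
[23] I4 WR R0
[24] I5→M1
[25] I5 RO; I6→A0
[26] I6 RO
[27] I6 EX
[28] I6 WR R3
[30] I5 EX
[31] I5 WR R1
[32] I7→M1
[33] I7 RO; I8→M0
[34] I8 RO
[38] I7 EX
[39] I7 WR R0; I8 EX
[40] I8 WR R1

cycle = 17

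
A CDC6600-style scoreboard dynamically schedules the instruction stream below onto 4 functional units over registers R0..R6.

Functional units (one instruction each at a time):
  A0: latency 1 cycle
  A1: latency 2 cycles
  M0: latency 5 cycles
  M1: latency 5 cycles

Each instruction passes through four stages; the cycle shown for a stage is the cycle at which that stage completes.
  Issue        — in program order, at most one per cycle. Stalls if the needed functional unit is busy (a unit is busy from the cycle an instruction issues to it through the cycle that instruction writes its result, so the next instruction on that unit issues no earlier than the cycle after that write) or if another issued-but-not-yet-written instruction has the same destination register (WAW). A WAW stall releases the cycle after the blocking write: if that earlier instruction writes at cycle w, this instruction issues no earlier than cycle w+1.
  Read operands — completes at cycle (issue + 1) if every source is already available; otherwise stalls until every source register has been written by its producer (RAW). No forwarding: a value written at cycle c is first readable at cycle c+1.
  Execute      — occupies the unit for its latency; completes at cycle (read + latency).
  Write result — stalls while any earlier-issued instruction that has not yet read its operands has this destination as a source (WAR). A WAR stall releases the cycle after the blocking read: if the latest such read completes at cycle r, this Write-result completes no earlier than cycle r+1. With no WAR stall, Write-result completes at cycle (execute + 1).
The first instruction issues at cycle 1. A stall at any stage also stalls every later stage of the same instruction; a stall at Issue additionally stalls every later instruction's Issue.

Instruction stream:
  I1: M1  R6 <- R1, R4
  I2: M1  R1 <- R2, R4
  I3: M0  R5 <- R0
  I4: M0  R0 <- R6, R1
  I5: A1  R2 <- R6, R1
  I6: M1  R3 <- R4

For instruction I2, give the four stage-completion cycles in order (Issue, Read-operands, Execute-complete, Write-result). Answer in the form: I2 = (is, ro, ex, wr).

I2 = (9, 10, 15, 16)

t=1  issue I1 (M1)
t=2  I1 read-ops
t=7  I1 finished on M1
t=8  I1→R6
t=9  issue I2 (M1)
t=10  I2 read-ops | issue I3 (M0)
t=11  I3 read-ops
t=15  I2 finished on M1
t=16  I2→R1 | I3 finished on M0
t=17  I3→R5
t=18  issue I4 (M0)
t=19  I4 read-ops | issue I5 (A1)
t=20  I5 read-ops | issue I6 (M1)
t=21  I6 read-ops
t=22  I5 finished on A1
t=23  I5→R2
t=24  I4 finished on M0
t=25  I4→R0
t=26  I6 finished on M1
t=27  I6→R3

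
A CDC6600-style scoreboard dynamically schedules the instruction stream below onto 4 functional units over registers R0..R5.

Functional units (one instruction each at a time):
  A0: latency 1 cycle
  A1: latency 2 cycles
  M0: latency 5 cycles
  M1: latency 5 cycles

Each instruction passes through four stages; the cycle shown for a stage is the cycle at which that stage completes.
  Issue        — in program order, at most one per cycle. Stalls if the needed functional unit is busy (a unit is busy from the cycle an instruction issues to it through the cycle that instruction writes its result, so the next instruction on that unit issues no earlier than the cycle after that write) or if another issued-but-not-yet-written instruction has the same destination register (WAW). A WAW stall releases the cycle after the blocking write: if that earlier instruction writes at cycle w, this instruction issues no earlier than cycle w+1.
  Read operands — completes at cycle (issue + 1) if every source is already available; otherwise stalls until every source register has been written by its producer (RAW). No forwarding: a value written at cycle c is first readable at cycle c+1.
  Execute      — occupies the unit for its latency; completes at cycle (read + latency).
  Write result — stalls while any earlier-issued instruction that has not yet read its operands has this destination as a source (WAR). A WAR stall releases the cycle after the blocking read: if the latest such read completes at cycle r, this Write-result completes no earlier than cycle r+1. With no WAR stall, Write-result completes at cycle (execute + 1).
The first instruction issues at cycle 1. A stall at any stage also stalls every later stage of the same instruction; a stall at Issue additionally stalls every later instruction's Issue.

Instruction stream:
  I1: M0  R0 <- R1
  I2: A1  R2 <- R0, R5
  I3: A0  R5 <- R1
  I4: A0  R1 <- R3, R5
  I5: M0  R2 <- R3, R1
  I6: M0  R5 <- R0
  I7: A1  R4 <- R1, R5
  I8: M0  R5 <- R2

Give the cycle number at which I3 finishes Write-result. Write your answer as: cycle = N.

c1: issue I1 (M0)
c2: I1 read-ops, issue I2 (A1)
c3: issue I3 (A0)
c4: I3 read-ops
c5: I3 finished on A0
c7: I1 finished on M0
c8: I1→R0
c9: I2 read-ops
c10: I3→R5
c11: I2 finished on A1, issue I4 (A0)
c12: I2→R2, I4 read-ops
c13: I4 finished on A0, issue I5 (M0)
c14: I4→R1
c15: I5 read-ops
c20: I5 finished on M0
c21: I5→R2
c22: issue I6 (M0)
c23: I6 read-ops, issue I7 (A1)
c28: I6 finished on M0
c29: I6→R5
c30: I7 read-ops, issue I8 (M0)
c31: I8 read-ops
c32: I7 finished on A1
c33: I7→R4
c36: I8 finished on M0
c37: I8→R5

cycle = 10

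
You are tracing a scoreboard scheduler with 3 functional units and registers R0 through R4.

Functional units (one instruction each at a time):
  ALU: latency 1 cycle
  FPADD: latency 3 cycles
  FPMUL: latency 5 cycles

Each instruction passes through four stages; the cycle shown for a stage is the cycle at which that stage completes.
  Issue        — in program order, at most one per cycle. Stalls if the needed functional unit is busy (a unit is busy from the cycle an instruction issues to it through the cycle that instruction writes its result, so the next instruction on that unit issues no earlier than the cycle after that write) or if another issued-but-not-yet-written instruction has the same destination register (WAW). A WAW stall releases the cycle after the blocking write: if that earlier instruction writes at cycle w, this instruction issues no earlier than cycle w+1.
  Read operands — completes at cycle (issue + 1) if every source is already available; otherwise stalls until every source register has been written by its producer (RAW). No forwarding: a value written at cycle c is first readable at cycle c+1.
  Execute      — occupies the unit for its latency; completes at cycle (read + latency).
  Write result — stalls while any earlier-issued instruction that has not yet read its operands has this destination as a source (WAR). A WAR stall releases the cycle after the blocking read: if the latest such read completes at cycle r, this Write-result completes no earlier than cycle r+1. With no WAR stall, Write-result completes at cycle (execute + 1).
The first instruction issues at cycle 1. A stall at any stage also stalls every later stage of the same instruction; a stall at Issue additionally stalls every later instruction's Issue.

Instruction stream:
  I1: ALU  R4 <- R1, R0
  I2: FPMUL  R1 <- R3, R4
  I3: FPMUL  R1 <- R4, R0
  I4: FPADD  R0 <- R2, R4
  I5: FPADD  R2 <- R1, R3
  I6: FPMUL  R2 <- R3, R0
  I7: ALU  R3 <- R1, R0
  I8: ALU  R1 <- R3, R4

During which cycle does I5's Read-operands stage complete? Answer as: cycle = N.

cycle = 20

I1 -> (1, 2, 3, 4)
I2 -> (2, 5, 10, 11)  // RAW R4: wait I1 write@4
I3 -> (12, 13, 18, 19)  // struct: FPMUL busy until I2 writes@11
I4 -> (13, 14, 17, 18)
I5 -> (19, 20, 23, 24)  // struct: FPADD busy until I4 writes@18
I6 -> (25, 26, 31, 32)  // WAW R2: wait I5 write@24
I7 -> (26, 27, 28, 29)
I8 -> (30, 31, 32, 33)  // struct: ALU busy until I7 writes@29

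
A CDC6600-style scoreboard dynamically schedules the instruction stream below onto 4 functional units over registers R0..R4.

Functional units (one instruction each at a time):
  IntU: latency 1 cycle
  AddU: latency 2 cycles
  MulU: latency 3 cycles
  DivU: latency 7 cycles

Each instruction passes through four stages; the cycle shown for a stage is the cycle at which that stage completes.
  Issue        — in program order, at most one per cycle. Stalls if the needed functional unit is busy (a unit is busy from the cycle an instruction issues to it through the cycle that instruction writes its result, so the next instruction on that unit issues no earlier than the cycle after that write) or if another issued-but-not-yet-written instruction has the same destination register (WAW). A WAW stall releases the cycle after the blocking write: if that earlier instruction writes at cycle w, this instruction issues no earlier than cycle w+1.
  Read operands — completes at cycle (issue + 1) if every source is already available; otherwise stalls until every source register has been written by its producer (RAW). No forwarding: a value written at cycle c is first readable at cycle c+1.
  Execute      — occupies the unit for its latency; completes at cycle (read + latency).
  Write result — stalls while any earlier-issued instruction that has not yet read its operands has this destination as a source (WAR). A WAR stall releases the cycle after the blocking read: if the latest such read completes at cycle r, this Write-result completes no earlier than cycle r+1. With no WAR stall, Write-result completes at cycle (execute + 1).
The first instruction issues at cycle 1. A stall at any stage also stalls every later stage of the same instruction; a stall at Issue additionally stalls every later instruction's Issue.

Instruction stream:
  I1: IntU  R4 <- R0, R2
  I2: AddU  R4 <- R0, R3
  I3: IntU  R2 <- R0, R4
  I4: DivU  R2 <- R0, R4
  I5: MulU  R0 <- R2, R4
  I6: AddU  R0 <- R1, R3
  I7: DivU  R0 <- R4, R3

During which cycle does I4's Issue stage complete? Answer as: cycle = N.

cycle = 13

[1] I1→IntU
[2] I1 RO
[3] I1 EX
[4] I1 WR R4
[5] I2→AddU
[6] I2 RO · I3→IntU
[8] I2 EX
[9] I2 WR R4
[10] I3 RO
[11] I3 EX
[12] I3 WR R2
[13] I4→DivU
[14] I4 RO · I5→MulU
[21] I4 EX
[22] I4 WR R2
[23] I5 RO
[26] I5 EX
[27] I5 WR R0
[28] I6→AddU
[29] I6 RO
[31] I6 EX
[32] I6 WR R0
[33] I7→DivU
[34] I7 RO
[41] I7 EX
[42] I7 WR R0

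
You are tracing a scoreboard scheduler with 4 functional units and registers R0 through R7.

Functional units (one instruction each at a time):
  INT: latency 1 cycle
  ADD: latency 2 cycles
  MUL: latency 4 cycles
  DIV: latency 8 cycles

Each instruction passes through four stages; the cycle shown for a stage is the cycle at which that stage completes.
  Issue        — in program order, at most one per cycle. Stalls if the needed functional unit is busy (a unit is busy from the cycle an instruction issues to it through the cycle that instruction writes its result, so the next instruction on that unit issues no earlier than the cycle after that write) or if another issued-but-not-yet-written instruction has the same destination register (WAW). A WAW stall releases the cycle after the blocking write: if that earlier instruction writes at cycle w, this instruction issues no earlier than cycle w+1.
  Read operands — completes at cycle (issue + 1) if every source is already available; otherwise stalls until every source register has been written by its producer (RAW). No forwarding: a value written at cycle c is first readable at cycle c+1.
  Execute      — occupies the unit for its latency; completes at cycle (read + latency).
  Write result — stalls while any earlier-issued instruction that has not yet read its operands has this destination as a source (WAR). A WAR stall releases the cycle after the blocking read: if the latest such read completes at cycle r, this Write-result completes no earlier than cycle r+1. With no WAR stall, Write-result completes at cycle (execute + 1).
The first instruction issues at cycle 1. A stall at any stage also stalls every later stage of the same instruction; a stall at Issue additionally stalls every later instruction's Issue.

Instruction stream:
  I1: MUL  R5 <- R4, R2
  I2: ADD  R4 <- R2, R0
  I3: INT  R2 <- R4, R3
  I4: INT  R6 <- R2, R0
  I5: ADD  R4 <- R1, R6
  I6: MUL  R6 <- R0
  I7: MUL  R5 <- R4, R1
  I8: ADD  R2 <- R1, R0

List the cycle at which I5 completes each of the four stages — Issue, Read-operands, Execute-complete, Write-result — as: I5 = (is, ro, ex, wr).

c1: I1 issues→MUL
c2: I1 reads | I2 issues→ADD
c3: I2 reads | I3 issues→INT
c5: I2 exec-done
c6: I1 exec-done | I2 writes R4
c7: I1 writes R5 | I3 reads
c8: I3 exec-done
c9: I3 writes R2
c10: I4 issues→INT
c11: I4 reads | I5 issues→ADD
c12: I4 exec-done
c13: I4 writes R6
c14: I5 reads | I6 issues→MUL
c15: I6 reads
c16: I5 exec-done
c17: I5 writes R4
c19: I6 exec-done
c20: I6 writes R6
c21: I7 issues→MUL
c22: I7 reads | I8 issues→ADD
c23: I8 reads
c25: I8 exec-done
c26: I7 exec-done | I8 writes R2
c27: I7 writes R5

I5 = (11, 14, 16, 17)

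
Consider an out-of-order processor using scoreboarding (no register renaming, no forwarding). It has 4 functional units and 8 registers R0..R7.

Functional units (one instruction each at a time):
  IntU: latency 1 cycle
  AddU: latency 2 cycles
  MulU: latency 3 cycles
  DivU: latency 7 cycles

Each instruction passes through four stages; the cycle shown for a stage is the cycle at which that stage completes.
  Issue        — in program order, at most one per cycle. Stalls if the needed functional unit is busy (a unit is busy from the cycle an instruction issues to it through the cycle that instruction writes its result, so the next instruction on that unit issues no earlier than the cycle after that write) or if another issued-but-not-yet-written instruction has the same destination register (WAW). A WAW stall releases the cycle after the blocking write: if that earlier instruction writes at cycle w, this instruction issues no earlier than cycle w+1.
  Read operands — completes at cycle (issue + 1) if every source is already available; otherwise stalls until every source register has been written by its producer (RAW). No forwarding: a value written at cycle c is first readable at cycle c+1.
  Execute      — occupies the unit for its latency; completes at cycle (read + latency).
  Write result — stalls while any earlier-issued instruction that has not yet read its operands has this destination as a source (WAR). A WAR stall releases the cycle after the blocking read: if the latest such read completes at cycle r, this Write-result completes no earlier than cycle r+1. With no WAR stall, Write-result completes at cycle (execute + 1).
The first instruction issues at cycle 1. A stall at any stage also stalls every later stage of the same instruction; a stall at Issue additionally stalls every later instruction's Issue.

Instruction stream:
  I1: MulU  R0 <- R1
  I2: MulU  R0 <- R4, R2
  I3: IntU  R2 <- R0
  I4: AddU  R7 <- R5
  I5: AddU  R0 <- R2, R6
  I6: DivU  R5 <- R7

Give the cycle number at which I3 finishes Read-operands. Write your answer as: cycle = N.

c1: issue I1 (MulU)
c2: I1 read-ops
c5: I1 finished on MulU
c6: I1→R0
c7: issue I2 (MulU)
c8: I2 read-ops · issue I3 (IntU)
c9: issue I4 (AddU)
c10: I4 read-ops
c11: I2 finished on MulU
c12: I2→R0 · I4 finished on AddU
c13: I3 read-ops · I4→R7
c14: I3 finished on IntU · issue I5 (AddU)
c15: I3→R2 · issue I6 (DivU)
c16: I5 read-ops · I6 read-ops
c18: I5 finished on AddU
c19: I5→R0
c23: I6 finished on DivU
c24: I6→R5

cycle = 13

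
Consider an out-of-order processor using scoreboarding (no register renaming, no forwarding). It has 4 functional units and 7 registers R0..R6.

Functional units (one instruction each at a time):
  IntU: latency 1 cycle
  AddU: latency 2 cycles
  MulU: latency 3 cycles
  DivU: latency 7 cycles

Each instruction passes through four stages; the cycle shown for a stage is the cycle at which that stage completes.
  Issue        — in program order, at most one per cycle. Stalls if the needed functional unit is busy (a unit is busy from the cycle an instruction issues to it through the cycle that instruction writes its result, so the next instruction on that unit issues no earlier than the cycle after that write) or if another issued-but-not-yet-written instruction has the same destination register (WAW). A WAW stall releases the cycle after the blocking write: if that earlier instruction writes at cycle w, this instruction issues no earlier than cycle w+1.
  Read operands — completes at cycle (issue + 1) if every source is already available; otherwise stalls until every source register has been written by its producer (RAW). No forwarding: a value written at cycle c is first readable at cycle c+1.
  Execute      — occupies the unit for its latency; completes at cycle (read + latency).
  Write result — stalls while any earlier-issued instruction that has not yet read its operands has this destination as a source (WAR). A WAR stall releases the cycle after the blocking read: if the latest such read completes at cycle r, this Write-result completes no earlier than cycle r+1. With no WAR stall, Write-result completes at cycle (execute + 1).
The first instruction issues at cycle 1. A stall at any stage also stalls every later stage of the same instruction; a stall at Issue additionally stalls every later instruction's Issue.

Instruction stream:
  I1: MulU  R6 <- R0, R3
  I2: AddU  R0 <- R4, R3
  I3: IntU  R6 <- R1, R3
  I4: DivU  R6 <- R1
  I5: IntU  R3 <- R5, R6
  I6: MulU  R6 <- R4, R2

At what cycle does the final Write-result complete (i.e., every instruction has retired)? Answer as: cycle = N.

  I1 | 1 | 2 | 5 | 6
  I2 | 2 | 3 | 5 | 6
  I3 | 7 | 8 | 9 | 10   WAW R6: wait I1 write@6
  I4 | 11 | 12 | 19 | 20   WAW R6: wait I3 write@10
  I5 | 12 | 21 | 22 | 23   RAW R6: wait I4 write@20
  I6 | 21 | 22 | 25 | 26   WAW R6: wait I4 write@20

cycle = 26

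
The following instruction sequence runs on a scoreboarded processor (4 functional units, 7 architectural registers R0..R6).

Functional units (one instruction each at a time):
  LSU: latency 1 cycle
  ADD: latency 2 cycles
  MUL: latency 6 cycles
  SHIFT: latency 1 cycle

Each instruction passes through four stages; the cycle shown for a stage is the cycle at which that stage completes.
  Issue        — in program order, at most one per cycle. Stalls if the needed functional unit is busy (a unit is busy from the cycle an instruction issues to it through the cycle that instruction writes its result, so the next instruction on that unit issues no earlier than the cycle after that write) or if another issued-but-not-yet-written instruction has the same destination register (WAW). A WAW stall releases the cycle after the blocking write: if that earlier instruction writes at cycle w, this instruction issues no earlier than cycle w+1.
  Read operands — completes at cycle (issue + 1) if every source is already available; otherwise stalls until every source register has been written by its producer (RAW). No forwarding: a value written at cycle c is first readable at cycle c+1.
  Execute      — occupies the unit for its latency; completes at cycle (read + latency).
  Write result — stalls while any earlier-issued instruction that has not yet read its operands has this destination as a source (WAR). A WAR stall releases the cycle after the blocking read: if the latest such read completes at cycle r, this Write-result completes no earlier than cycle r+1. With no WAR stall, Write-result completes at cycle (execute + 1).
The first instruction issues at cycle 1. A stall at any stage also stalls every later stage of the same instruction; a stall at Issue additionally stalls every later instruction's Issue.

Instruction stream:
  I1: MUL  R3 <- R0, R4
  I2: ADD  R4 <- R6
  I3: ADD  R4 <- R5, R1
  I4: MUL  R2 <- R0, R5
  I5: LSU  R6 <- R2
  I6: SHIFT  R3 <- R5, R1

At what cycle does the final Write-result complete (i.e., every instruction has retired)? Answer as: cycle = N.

[I1] 1/2/8/9
[I2] 2/3/5/6
[I3] 7/8/10/11  (struct: ADD busy until I2 writes@6)
[I4] 10/11/17/18  (struct: MUL busy until I1 writes@9)
[I5] 11/19/20/21  (RAW R2: wait I4 write@18)
[I6] 12/13/14/15

cycle = 21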